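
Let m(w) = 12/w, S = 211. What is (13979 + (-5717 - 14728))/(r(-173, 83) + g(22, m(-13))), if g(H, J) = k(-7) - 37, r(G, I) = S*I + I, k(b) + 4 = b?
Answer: -3233/8774 ≈ -0.36847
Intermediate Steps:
k(b) = -4 + b
r(G, I) = 212*I (r(G, I) = 211*I + I = 212*I)
g(H, J) = -48 (g(H, J) = (-4 - 7) - 37 = -11 - 37 = -48)
(13979 + (-5717 - 14728))/(r(-173, 83) + g(22, m(-13))) = (13979 + (-5717 - 14728))/(212*83 - 48) = (13979 - 20445)/(17596 - 48) = -6466/17548 = -6466*1/17548 = -3233/8774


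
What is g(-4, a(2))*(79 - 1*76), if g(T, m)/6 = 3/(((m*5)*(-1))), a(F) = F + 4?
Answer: -9/5 ≈ -1.8000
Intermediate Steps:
a(F) = 4 + F
g(T, m) = -18/(5*m) (g(T, m) = 6*(3/(((m*5)*(-1)))) = 6*(3/(((5*m)*(-1)))) = 6*(3/((-5*m))) = 6*(3*(-1/(5*m))) = 6*(-3/(5*m)) = -18/(5*m))
g(-4, a(2))*(79 - 1*76) = (-18/(5*(4 + 2)))*(79 - 1*76) = (-18/5/6)*(79 - 76) = -18/5*⅙*3 = -⅗*3 = -9/5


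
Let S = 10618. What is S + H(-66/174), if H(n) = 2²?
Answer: 10622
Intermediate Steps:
H(n) = 4
S + H(-66/174) = 10618 + 4 = 10622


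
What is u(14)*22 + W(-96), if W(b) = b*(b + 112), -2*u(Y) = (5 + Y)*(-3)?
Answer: -909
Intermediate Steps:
u(Y) = 15/2 + 3*Y/2 (u(Y) = -(5 + Y)*(-3)/2 = -(-15 - 3*Y)/2 = 15/2 + 3*Y/2)
W(b) = b*(112 + b)
u(14)*22 + W(-96) = (15/2 + (3/2)*14)*22 - 96*(112 - 96) = (15/2 + 21)*22 - 96*16 = (57/2)*22 - 1536 = 627 - 1536 = -909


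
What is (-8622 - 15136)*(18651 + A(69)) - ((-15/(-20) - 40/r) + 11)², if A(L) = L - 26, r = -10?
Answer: -7106116801/16 ≈ -4.4413e+8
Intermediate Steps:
A(L) = -26 + L
(-8622 - 15136)*(18651 + A(69)) - ((-15/(-20) - 40/r) + 11)² = (-8622 - 15136)*(18651 + (-26 + 69)) - ((-15/(-20) - 40/(-10)) + 11)² = -23758*(18651 + 43) - ((-15*(-1/20) - 40*(-⅒)) + 11)² = -23758*18694 - ((¾ + 4) + 11)² = -444132052 - (19/4 + 11)² = -444132052 - (63/4)² = -444132052 - 1*3969/16 = -444132052 - 3969/16 = -7106116801/16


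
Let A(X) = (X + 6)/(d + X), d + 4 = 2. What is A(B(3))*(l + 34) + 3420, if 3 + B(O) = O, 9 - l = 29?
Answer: 3378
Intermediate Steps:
l = -20 (l = 9 - 1*29 = 9 - 29 = -20)
d = -2 (d = -4 + 2 = -2)
B(O) = -3 + O
A(X) = (6 + X)/(-2 + X) (A(X) = (X + 6)/(-2 + X) = (6 + X)/(-2 + X))
A(B(3))*(l + 34) + 3420 = ((6 + (-3 + 3))/(-2 + (-3 + 3)))*(-20 + 34) + 3420 = ((6 + 0)/(-2 + 0))*14 + 3420 = (6/(-2))*14 + 3420 = -1/2*6*14 + 3420 = -3*14 + 3420 = -42 + 3420 = 3378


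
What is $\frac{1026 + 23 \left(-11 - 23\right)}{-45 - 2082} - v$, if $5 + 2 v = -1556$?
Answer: $\frac{3319759}{4254} \approx 780.38$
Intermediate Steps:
$v = - \frac{1561}{2}$ ($v = - \frac{5}{2} + \frac{1}{2} \left(-1556\right) = - \frac{5}{2} - 778 = - \frac{1561}{2} \approx -780.5$)
$\frac{1026 + 23 \left(-11 - 23\right)}{-45 - 2082} - v = \frac{1026 + 23 \left(-11 - 23\right)}{-45 - 2082} - - \frac{1561}{2} = \frac{1026 + 23 \left(-34\right)}{-2127} + \frac{1561}{2} = \left(1026 - 782\right) \left(- \frac{1}{2127}\right) + \frac{1561}{2} = 244 \left(- \frac{1}{2127}\right) + \frac{1561}{2} = - \frac{244}{2127} + \frac{1561}{2} = \frac{3319759}{4254}$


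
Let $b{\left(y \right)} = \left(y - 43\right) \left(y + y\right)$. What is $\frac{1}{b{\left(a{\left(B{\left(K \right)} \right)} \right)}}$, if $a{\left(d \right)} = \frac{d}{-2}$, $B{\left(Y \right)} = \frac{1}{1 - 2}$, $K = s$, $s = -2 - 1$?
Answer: $- \frac{2}{85} \approx -0.023529$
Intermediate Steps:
$s = -3$
$K = -3$
$B{\left(Y \right)} = -1$ ($B{\left(Y \right)} = \frac{1}{-1} = -1$)
$a{\left(d \right)} = - \frac{d}{2}$ ($a{\left(d \right)} = d \left(- \frac{1}{2}\right) = - \frac{d}{2}$)
$b{\left(y \right)} = 2 y \left(-43 + y\right)$ ($b{\left(y \right)} = \left(-43 + y\right) 2 y = 2 y \left(-43 + y\right)$)
$\frac{1}{b{\left(a{\left(B{\left(K \right)} \right)} \right)}} = \frac{1}{2 \left(\left(- \frac{1}{2}\right) \left(-1\right)\right) \left(-43 - - \frac{1}{2}\right)} = \frac{1}{2 \cdot \frac{1}{2} \left(-43 + \frac{1}{2}\right)} = \frac{1}{2 \cdot \frac{1}{2} \left(- \frac{85}{2}\right)} = \frac{1}{- \frac{85}{2}} = - \frac{2}{85}$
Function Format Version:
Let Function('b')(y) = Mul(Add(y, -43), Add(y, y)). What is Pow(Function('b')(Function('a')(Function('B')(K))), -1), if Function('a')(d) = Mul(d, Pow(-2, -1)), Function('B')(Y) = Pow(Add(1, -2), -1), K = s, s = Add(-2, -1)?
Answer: Rational(-2, 85) ≈ -0.023529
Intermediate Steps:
s = -3
K = -3
Function('B')(Y) = -1 (Function('B')(Y) = Pow(-1, -1) = -1)
Function('a')(d) = Mul(Rational(-1, 2), d) (Function('a')(d) = Mul(d, Rational(-1, 2)) = Mul(Rational(-1, 2), d))
Function('b')(y) = Mul(2, y, Add(-43, y)) (Function('b')(y) = Mul(Add(-43, y), Mul(2, y)) = Mul(2, y, Add(-43, y)))
Pow(Function('b')(Function('a')(Function('B')(K))), -1) = Pow(Mul(2, Mul(Rational(-1, 2), -1), Add(-43, Mul(Rational(-1, 2), -1))), -1) = Pow(Mul(2, Rational(1, 2), Add(-43, Rational(1, 2))), -1) = Pow(Mul(2, Rational(1, 2), Rational(-85, 2)), -1) = Pow(Rational(-85, 2), -1) = Rational(-2, 85)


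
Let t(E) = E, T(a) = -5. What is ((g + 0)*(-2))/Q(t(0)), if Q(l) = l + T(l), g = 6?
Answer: 12/5 ≈ 2.4000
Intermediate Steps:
Q(l) = -5 + l (Q(l) = l - 5 = -5 + l)
((g + 0)*(-2))/Q(t(0)) = ((6 + 0)*(-2))/(-5 + 0) = (6*(-2))/(-5) = -⅕*(-12) = 12/5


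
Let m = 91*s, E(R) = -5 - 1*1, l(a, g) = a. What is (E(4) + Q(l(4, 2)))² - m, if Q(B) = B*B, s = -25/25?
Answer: 191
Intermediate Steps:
s = -1 (s = -25*1/25 = -1)
Q(B) = B²
E(R) = -6 (E(R) = -5 - 1 = -6)
m = -91 (m = 91*(-1) = -91)
(E(4) + Q(l(4, 2)))² - m = (-6 + 4²)² - 1*(-91) = (-6 + 16)² + 91 = 10² + 91 = 100 + 91 = 191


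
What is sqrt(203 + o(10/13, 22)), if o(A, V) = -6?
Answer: sqrt(197) ≈ 14.036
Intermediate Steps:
sqrt(203 + o(10/13, 22)) = sqrt(203 - 6) = sqrt(197)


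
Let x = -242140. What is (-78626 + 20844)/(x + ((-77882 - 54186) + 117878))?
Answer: 28891/128165 ≈ 0.22542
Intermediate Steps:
(-78626 + 20844)/(x + ((-77882 - 54186) + 117878)) = (-78626 + 20844)/(-242140 + ((-77882 - 54186) + 117878)) = -57782/(-242140 + (-132068 + 117878)) = -57782/(-242140 - 14190) = -57782/(-256330) = -57782*(-1/256330) = 28891/128165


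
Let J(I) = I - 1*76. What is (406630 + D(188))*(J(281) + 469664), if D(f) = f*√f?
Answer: 191062831470 + 176670744*√47 ≈ 1.9227e+11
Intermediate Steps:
J(I) = -76 + I (J(I) = I - 76 = -76 + I)
D(f) = f^(3/2)
(406630 + D(188))*(J(281) + 469664) = (406630 + 188^(3/2))*((-76 + 281) + 469664) = (406630 + 376*√47)*(205 + 469664) = (406630 + 376*√47)*469869 = 191062831470 + 176670744*√47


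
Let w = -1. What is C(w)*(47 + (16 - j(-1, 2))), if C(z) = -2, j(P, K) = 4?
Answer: -118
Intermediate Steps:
C(w)*(47 + (16 - j(-1, 2))) = -2*(47 + (16 - 1*4)) = -2*(47 + (16 - 4)) = -2*(47 + 12) = -2*59 = -118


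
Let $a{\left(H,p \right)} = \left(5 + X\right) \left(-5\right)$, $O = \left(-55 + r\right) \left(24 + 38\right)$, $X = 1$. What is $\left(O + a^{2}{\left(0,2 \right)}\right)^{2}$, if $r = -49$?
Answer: $30780304$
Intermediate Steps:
$O = -6448$ ($O = \left(-55 - 49\right) \left(24 + 38\right) = \left(-104\right) 62 = -6448$)
$a{\left(H,p \right)} = -30$ ($a{\left(H,p \right)} = \left(5 + 1\right) \left(-5\right) = 6 \left(-5\right) = -30$)
$\left(O + a^{2}{\left(0,2 \right)}\right)^{2} = \left(-6448 + \left(-30\right)^{2}\right)^{2} = \left(-6448 + 900\right)^{2} = \left(-5548\right)^{2} = 30780304$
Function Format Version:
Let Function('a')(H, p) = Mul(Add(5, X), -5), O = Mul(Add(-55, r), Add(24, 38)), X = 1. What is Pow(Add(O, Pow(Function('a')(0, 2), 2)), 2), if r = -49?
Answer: 30780304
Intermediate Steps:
O = -6448 (O = Mul(Add(-55, -49), Add(24, 38)) = Mul(-104, 62) = -6448)
Function('a')(H, p) = -30 (Function('a')(H, p) = Mul(Add(5, 1), -5) = Mul(6, -5) = -30)
Pow(Add(O, Pow(Function('a')(0, 2), 2)), 2) = Pow(Add(-6448, Pow(-30, 2)), 2) = Pow(Add(-6448, 900), 2) = Pow(-5548, 2) = 30780304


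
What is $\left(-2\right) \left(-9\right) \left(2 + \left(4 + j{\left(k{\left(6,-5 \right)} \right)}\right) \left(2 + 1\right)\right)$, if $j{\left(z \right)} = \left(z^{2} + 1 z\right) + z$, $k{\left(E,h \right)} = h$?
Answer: $1062$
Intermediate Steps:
$j{\left(z \right)} = z^{2} + 2 z$ ($j{\left(z \right)} = \left(z^{2} + z\right) + z = \left(z + z^{2}\right) + z = z^{2} + 2 z$)
$\left(-2\right) \left(-9\right) \left(2 + \left(4 + j{\left(k{\left(6,-5 \right)} \right)}\right) \left(2 + 1\right)\right) = \left(-2\right) \left(-9\right) \left(2 + \left(4 - 5 \left(2 - 5\right)\right) \left(2 + 1\right)\right) = 18 \left(2 + \left(4 - -15\right) 3\right) = 18 \left(2 + \left(4 + 15\right) 3\right) = 18 \left(2 + 19 \cdot 3\right) = 18 \left(2 + 57\right) = 18 \cdot 59 = 1062$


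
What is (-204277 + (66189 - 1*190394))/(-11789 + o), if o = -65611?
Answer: 18249/4300 ≈ 4.2439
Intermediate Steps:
(-204277 + (66189 - 1*190394))/(-11789 + o) = (-204277 + (66189 - 1*190394))/(-11789 - 65611) = (-204277 + (66189 - 190394))/(-77400) = (-204277 - 124205)*(-1/77400) = -328482*(-1/77400) = 18249/4300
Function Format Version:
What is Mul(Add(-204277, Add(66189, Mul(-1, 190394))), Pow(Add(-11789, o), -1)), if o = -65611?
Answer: Rational(18249, 4300) ≈ 4.2439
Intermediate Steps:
Mul(Add(-204277, Add(66189, Mul(-1, 190394))), Pow(Add(-11789, o), -1)) = Mul(Add(-204277, Add(66189, Mul(-1, 190394))), Pow(Add(-11789, -65611), -1)) = Mul(Add(-204277, Add(66189, -190394)), Pow(-77400, -1)) = Mul(Add(-204277, -124205), Rational(-1, 77400)) = Mul(-328482, Rational(-1, 77400)) = Rational(18249, 4300)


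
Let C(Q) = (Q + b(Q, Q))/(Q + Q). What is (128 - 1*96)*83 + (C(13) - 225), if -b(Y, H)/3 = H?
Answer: 2430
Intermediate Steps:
b(Y, H) = -3*H
C(Q) = -1 (C(Q) = (Q - 3*Q)/(Q + Q) = (-2*Q)/((2*Q)) = (-2*Q)*(1/(2*Q)) = -1)
(128 - 1*96)*83 + (C(13) - 225) = (128 - 1*96)*83 + (-1 - 225) = (128 - 96)*83 - 226 = 32*83 - 226 = 2656 - 226 = 2430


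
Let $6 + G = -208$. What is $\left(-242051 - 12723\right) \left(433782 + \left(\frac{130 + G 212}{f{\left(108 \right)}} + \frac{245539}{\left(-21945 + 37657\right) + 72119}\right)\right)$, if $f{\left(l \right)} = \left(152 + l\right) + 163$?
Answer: $- \frac{456108359691731110}{4128057} \approx -1.1049 \cdot 10^{11}$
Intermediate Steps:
$G = -214$ ($G = -6 - 208 = -214$)
$f{\left(l \right)} = 315 + l$
$\left(-242051 - 12723\right) \left(433782 + \left(\frac{130 + G 212}{f{\left(108 \right)}} + \frac{245539}{\left(-21945 + 37657\right) + 72119}\right)\right) = \left(-242051 - 12723\right) \left(433782 + \left(\frac{130 - 45368}{315 + 108} + \frac{245539}{\left(-21945 + 37657\right) + 72119}\right)\right) = - 254774 \left(433782 + \left(\frac{130 - 45368}{423} + \frac{245539}{15712 + 72119}\right)\right) = - 254774 \left(433782 + \left(\left(-45238\right) \frac{1}{423} + \frac{245539}{87831}\right)\right) = - 254774 \left(433782 + \left(- \frac{45238}{423} + 245539 \cdot \frac{1}{87831}\right)\right) = - 254774 \left(433782 + \left(- \frac{45238}{423} + \frac{245539}{87831}\right)\right) = - 254774 \left(433782 - \frac{429937309}{4128057}\right) = \left(-254774\right) \frac{1790246884265}{4128057} = - \frac{456108359691731110}{4128057}$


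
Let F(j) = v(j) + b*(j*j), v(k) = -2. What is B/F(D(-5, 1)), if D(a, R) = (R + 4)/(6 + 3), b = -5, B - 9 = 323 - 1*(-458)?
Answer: -63990/287 ≈ -222.96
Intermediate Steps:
B = 790 (B = 9 + (323 - 1*(-458)) = 9 + (323 + 458) = 9 + 781 = 790)
D(a, R) = 4/9 + R/9 (D(a, R) = (4 + R)/9 = (4 + R)*(1/9) = 4/9 + R/9)
F(j) = -2 - 5*j**2 (F(j) = -2 - 5*j*j = -2 - 5*j**2)
B/F(D(-5, 1)) = 790/(-2 - 5*(4/9 + (1/9)*1)**2) = 790/(-2 - 5*(4/9 + 1/9)**2) = 790/(-2 - 5*(5/9)**2) = 790/(-2 - 5*25/81) = 790/(-2 - 125/81) = 790/(-287/81) = 790*(-81/287) = -63990/287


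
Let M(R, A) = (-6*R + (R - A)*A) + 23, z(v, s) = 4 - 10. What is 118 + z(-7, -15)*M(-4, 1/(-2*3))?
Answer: -1007/6 ≈ -167.83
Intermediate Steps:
z(v, s) = -6
M(R, A) = 23 - 6*R + A*(R - A) (M(R, A) = (-6*R + A*(R - A)) + 23 = 23 - 6*R + A*(R - A))
118 + z(-7, -15)*M(-4, 1/(-2*3)) = 118 - 6*(23 - (1/(-2*3))² - 6*(-4) - 4/(-2*3)) = 118 - 6*(23 - (1/(-6))² + 24 - 4/(-6)) = 118 - 6*(23 - (-⅙)² + 24 - ⅙*(-4)) = 118 - 6*(23 - 1*1/36 + 24 + ⅔) = 118 - 6*(23 - 1/36 + 24 + ⅔) = 118 - 6*1715/36 = 118 - 1715/6 = -1007/6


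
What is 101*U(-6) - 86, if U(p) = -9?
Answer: -995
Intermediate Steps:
101*U(-6) - 86 = 101*(-9) - 86 = -909 - 86 = -995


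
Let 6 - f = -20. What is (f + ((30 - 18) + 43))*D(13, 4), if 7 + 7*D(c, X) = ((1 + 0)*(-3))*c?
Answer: -3726/7 ≈ -532.29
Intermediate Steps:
f = 26 (f = 6 - 1*(-20) = 6 + 20 = 26)
D(c, X) = -1 - 3*c/7 (D(c, X) = -1 + (((1 + 0)*(-3))*c)/7 = -1 + ((1*(-3))*c)/7 = -1 + (-3*c)/7 = -1 - 3*c/7)
(f + ((30 - 18) + 43))*D(13, 4) = (26 + ((30 - 18) + 43))*(-1 - 3/7*13) = (26 + (12 + 43))*(-1 - 39/7) = (26 + 55)*(-46/7) = 81*(-46/7) = -3726/7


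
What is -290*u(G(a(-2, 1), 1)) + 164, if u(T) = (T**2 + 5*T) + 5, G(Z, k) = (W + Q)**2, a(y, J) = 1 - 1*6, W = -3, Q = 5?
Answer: -11726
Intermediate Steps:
a(y, J) = -5 (a(y, J) = 1 - 6 = -5)
G(Z, k) = 4 (G(Z, k) = (-3 + 5)**2 = 2**2 = 4)
u(T) = 5 + T**2 + 5*T
-290*u(G(a(-2, 1), 1)) + 164 = -290*(5 + 4**2 + 5*4) + 164 = -290*(5 + 16 + 20) + 164 = -290*41 + 164 = -11890 + 164 = -11726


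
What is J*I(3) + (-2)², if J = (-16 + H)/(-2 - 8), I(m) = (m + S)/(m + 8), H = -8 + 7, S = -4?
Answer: 423/110 ≈ 3.8455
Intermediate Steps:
H = -1
I(m) = (-4 + m)/(8 + m) (I(m) = (m - 4)/(m + 8) = (-4 + m)/(8 + m))
J = 17/10 (J = (-16 - 1)/(-2 - 8) = -17/(-10) = -17*(-⅒) = 17/10 ≈ 1.7000)
J*I(3) + (-2)² = 17*((-4 + 3)/(8 + 3))/10 + (-2)² = 17*(-1/11)/10 + 4 = 17*((1/11)*(-1))/10 + 4 = (17/10)*(-1/11) + 4 = -17/110 + 4 = 423/110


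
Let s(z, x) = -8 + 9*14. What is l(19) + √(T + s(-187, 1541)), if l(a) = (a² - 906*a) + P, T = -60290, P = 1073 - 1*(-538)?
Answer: -15242 + 14*I*√307 ≈ -15242.0 + 245.3*I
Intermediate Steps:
P = 1611 (P = 1073 + 538 = 1611)
s(z, x) = 118 (s(z, x) = -8 + 126 = 118)
l(a) = 1611 + a² - 906*a (l(a) = (a² - 906*a) + 1611 = 1611 + a² - 906*a)
l(19) + √(T + s(-187, 1541)) = (1611 + 19² - 906*19) + √(-60290 + 118) = (1611 + 361 - 17214) + √(-60172) = -15242 + 14*I*√307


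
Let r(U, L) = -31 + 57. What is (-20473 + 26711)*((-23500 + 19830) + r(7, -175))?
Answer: -22731272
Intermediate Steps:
r(U, L) = 26
(-20473 + 26711)*((-23500 + 19830) + r(7, -175)) = (-20473 + 26711)*((-23500 + 19830) + 26) = 6238*(-3670 + 26) = 6238*(-3644) = -22731272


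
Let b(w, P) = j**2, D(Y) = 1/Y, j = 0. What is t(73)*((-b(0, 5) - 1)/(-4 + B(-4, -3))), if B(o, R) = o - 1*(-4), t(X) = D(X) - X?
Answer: -1332/73 ≈ -18.247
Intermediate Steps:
t(X) = 1/X - X
b(w, P) = 0 (b(w, P) = 0**2 = 0)
B(o, R) = 4 + o (B(o, R) = o + 4 = 4 + o)
t(73)*((-b(0, 5) - 1)/(-4 + B(-4, -3))) = (1/73 - 1*73)*((-1*0 - 1)/(-4 + (4 - 4))) = (1/73 - 73)*((0 - 1)/(-4 + 0)) = -(-5328)/(73*(-4)) = -(-5328)*(-1)/(73*4) = -5328/73*1/4 = -1332/73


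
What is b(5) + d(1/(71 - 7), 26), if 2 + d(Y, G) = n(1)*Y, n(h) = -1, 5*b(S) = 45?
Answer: 447/64 ≈ 6.9844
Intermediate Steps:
b(S) = 9 (b(S) = (1/5)*45 = 9)
d(Y, G) = -2 - Y
b(5) + d(1/(71 - 7), 26) = 9 + (-2 - 1/(71 - 7)) = 9 + (-2 - 1/64) = 9 - 129/64 = 447/64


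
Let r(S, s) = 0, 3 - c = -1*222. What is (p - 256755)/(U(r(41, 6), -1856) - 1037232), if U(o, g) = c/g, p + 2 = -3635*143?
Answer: 480433024/641700939 ≈ 0.74869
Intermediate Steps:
c = 225 (c = 3 - (-1)*222 = 3 - 1*(-222) = 3 + 222 = 225)
p = -519807 (p = -2 - 3635*143 = -2 - 519805 = -519807)
U(o, g) = 225/g
(p - 256755)/(U(r(41, 6), -1856) - 1037232) = (-519807 - 256755)/(225/(-1856) - 1037232) = -776562/(225*(-1/1856) - 1037232) = -776562/(-225/1856 - 1037232) = -776562/(-1925102817/1856) = -776562*(-1856/1925102817) = 480433024/641700939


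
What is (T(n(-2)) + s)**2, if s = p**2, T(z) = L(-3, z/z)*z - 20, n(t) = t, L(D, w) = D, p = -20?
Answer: 148996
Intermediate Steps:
T(z) = -20 - 3*z (T(z) = -3*z - 20 = -20 - 3*z)
s = 400 (s = (-20)**2 = 400)
(T(n(-2)) + s)**2 = ((-20 - 3*(-2)) + 400)**2 = ((-20 + 6) + 400)**2 = (-14 + 400)**2 = 386**2 = 148996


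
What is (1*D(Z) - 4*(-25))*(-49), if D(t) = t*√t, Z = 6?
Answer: -4900 - 294*√6 ≈ -5620.1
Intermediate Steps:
D(t) = t^(3/2)
(1*D(Z) - 4*(-25))*(-49) = (1*6^(3/2) - 4*(-25))*(-49) = (1*(6*√6) + 100)*(-49) = (6*√6 + 100)*(-49) = (100 + 6*√6)*(-49) = -4900 - 294*√6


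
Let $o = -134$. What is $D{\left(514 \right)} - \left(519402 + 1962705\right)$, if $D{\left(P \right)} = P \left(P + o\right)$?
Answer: $-2286787$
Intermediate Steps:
$D{\left(P \right)} = P \left(-134 + P\right)$ ($D{\left(P \right)} = P \left(P - 134\right) = P \left(-134 + P\right)$)
$D{\left(514 \right)} - \left(519402 + 1962705\right) = 514 \left(-134 + 514\right) - \left(519402 + 1962705\right) = 514 \cdot 380 - 2482107 = 195320 - 2482107 = -2286787$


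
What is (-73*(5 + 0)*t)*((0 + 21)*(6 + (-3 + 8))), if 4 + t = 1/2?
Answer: 590205/2 ≈ 2.9510e+5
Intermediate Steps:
t = -7/2 (t = -4 + 1/2 = -4 + ½ = -7/2 ≈ -3.5000)
(-73*(5 + 0)*t)*((0 + 21)*(6 + (-3 + 8))) = (-73*(5 + 0)*(-7)/2)*((0 + 21)*(6 + (-3 + 8))) = (-365*(-7)/2)*(21*(6 + 5)) = (-73*(-35/2))*(21*11) = (2555/2)*231 = 590205/2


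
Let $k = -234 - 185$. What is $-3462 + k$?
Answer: $-3881$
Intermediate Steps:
$k = -419$
$-3462 + k = -3462 - 419 = -3881$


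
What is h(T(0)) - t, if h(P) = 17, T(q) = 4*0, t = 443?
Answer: -426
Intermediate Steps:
T(q) = 0
h(T(0)) - t = 17 - 1*443 = 17 - 443 = -426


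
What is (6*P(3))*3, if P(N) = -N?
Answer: -54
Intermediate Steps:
(6*P(3))*3 = (6*(-1*3))*3 = (6*(-3))*3 = -18*3 = -54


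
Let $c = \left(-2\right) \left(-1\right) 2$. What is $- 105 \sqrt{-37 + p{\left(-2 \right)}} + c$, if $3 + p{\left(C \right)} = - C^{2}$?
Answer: $4 - 210 i \sqrt{11} \approx 4.0 - 696.49 i$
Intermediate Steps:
$c = 4$ ($c = 2 \cdot 2 = 4$)
$p{\left(C \right)} = -3 - C^{2}$
$- 105 \sqrt{-37 + p{\left(-2 \right)}} + c = - 105 \sqrt{-37 - 7} + 4 = - 105 \sqrt{-44} + 4 = - 105 \cdot 2 i \sqrt{11} + 4 = - 210 i \sqrt{11} + 4 = 4 - 210 i \sqrt{11}$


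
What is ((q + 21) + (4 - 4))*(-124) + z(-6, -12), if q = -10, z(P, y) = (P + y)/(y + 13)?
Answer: -1382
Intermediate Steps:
z(P, y) = (P + y)/(13 + y)
((q + 21) + (4 - 4))*(-124) + z(-6, -12) = ((-10 + 21) + (4 - 4))*(-124) + (-6 - 12)/(13 - 12) = (11 + 0)*(-124) - 18/1 = 11*(-124) + 1*(-18) = -1364 - 18 = -1382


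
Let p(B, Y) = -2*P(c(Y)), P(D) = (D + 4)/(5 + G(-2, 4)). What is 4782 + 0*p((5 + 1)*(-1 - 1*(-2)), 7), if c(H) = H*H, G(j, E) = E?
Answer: 4782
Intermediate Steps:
c(H) = H²
P(D) = 4/9 + D/9 (P(D) = (D + 4)/(5 + 4) = (4 + D)/9 = (4 + D)*(⅑) = 4/9 + D/9)
p(B, Y) = -8/9 - 2*Y²/9 (p(B, Y) = -2*(4/9 + Y²/9) = -8/9 - 2*Y²/9)
4782 + 0*p((5 + 1)*(-1 - 1*(-2)), 7) = 4782 + 0*(-8/9 - 2/9*7²) = 4782 + 0*(-8/9 - 2/9*49) = 4782 + 0*(-8/9 - 98/9) = 4782 + 0*(-106/9) = 4782 + 0 = 4782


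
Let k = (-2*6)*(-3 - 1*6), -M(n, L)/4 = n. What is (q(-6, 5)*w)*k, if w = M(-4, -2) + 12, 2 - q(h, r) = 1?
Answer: 3024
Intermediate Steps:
M(n, L) = -4*n
q(h, r) = 1 (q(h, r) = 2 - 1*1 = 2 - 1 = 1)
w = 28 (w = -4*(-4) + 12 = 16 + 12 = 28)
k = 108 (k = -12*(-3 - 6) = -12*(-9) = 108)
(q(-6, 5)*w)*k = (1*28)*108 = 28*108 = 3024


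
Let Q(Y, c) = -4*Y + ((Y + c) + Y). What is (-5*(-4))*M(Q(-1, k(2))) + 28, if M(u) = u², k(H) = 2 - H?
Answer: 108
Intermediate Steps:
Q(Y, c) = c - 2*Y (Q(Y, c) = -4*Y + (c + 2*Y) = c - 2*Y)
(-5*(-4))*M(Q(-1, k(2))) + 28 = (-5*(-4))*((2 - 1*2) - 2*(-1))² + 28 = 20*((2 - 2) + 2)² + 28 = 20*(0 + 2)² + 28 = 20*2² + 28 = 20*4 + 28 = 80 + 28 = 108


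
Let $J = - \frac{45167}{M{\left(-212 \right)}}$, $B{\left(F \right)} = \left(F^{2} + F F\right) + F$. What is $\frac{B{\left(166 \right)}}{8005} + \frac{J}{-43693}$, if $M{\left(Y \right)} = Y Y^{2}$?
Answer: $\frac{23012921831241877}{3332581536115520} \approx 6.9054$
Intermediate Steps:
$M{\left(Y \right)} = Y^{3}$
$B{\left(F \right)} = F + 2 F^{2}$ ($B{\left(F \right)} = \left(F^{2} + F^{2}\right) + F = 2 F^{2} + F = F + 2 F^{2}$)
$J = \frac{45167}{9528128}$ ($J = - \frac{45167}{\left(-212\right)^{3}} = - \frac{45167}{-9528128} = \left(-45167\right) \left(- \frac{1}{9528128}\right) = \frac{45167}{9528128} \approx 0.0047404$)
$\frac{B{\left(166 \right)}}{8005} + \frac{J}{-43693} = \frac{166 \left(1 + 2 \cdot 166\right)}{8005} + \frac{45167}{9528128 \left(-43693\right)} = 166 \left(1 + 332\right) \frac{1}{8005} + \frac{45167}{9528128} \left(- \frac{1}{43693}\right) = 166 \cdot 333 \cdot \frac{1}{8005} - \frac{45167}{416312496704} = 55278 \cdot \frac{1}{8005} - \frac{45167}{416312496704} = \frac{55278}{8005} - \frac{45167}{416312496704} = \frac{23012921831241877}{3332581536115520}$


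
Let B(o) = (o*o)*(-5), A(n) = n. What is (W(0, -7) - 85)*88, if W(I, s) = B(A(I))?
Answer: -7480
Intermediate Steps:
B(o) = -5*o² (B(o) = o²*(-5) = -5*o²)
W(I, s) = -5*I²
(W(0, -7) - 85)*88 = (-5*0² - 85)*88 = (-5*0 - 85)*88 = (0 - 85)*88 = -85*88 = -7480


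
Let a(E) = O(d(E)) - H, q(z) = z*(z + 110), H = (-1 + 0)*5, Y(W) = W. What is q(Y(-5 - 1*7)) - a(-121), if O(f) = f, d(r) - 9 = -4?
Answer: -1186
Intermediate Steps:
d(r) = 5 (d(r) = 9 - 4 = 5)
H = -5 (H = -1*5 = -5)
q(z) = z*(110 + z)
a(E) = 10 (a(E) = 5 - 1*(-5) = 5 + 5 = 10)
q(Y(-5 - 1*7)) - a(-121) = (-5 - 1*7)*(110 + (-5 - 1*7)) - 1*10 = (-5 - 7)*(110 + (-5 - 7)) - 10 = -12*(110 - 12) - 10 = -12*98 - 10 = -1176 - 10 = -1186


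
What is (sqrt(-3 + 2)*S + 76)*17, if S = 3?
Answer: 1292 + 51*I ≈ 1292.0 + 51.0*I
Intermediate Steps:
(sqrt(-3 + 2)*S + 76)*17 = (sqrt(-3 + 2)*3 + 76)*17 = (sqrt(-1)*3 + 76)*17 = (I*3 + 76)*17 = (3*I + 76)*17 = (76 + 3*I)*17 = 1292 + 51*I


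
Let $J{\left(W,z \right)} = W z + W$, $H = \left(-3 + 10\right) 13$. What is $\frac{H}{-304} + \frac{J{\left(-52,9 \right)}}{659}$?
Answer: $- \frac{218049}{200336} \approx -1.0884$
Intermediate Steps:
$H = 91$ ($H = 7 \cdot 13 = 91$)
$J{\left(W,z \right)} = W + W z$
$\frac{H}{-304} + \frac{J{\left(-52,9 \right)}}{659} = \frac{91}{-304} + \frac{\left(-52\right) \left(1 + 9\right)}{659} = 91 \left(- \frac{1}{304}\right) + \left(-52\right) 10 \cdot \frac{1}{659} = - \frac{91}{304} - \frac{520}{659} = - \frac{218049}{200336}$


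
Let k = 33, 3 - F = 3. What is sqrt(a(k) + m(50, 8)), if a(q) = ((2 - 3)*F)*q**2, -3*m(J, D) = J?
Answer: 5*I*sqrt(6)/3 ≈ 4.0825*I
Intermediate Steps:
F = 0 (F = 3 - 1*3 = 3 - 3 = 0)
m(J, D) = -J/3
a(q) = 0 (a(q) = ((2 - 3)*0)*q**2 = (-1*0)*q**2 = 0*q**2 = 0)
sqrt(a(k) + m(50, 8)) = sqrt(0 - 1/3*50) = sqrt(0 - 50/3) = sqrt(-50/3) = 5*I*sqrt(6)/3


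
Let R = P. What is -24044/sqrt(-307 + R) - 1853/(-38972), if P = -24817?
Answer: 1853/38972 + 12022*I*sqrt(6281)/6281 ≈ 0.047547 + 151.69*I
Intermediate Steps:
R = -24817
-24044/sqrt(-307 + R) - 1853/(-38972) = -24044/sqrt(-307 - 24817) - 1853/(-38972) = -24044*(-I*sqrt(6281)/12562) - 1853*(-1/38972) = -24044*(-I*sqrt(6281)/12562) + 1853/38972 = -(-12022)*I*sqrt(6281)/6281 + 1853/38972 = 12022*I*sqrt(6281)/6281 + 1853/38972 = 1853/38972 + 12022*I*sqrt(6281)/6281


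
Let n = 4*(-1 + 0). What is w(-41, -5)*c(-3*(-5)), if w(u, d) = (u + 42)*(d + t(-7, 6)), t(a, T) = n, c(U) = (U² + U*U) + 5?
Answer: -4095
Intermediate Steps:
c(U) = 5 + 2*U² (c(U) = (U² + U²) + 5 = 2*U² + 5 = 5 + 2*U²)
n = -4 (n = 4*(-1) = -4)
t(a, T) = -4
w(u, d) = (-4 + d)*(42 + u) (w(u, d) = (u + 42)*(d - 4) = (42 + u)*(-4 + d) = (-4 + d)*(42 + u))
w(-41, -5)*c(-3*(-5)) = (-168 - 4*(-41) + 42*(-5) - 5*(-41))*(5 + 2*(-3*(-5))²) = (-168 + 164 - 210 + 205)*(5 + 2*15²) = -9*(5 + 2*225) = -9*(5 + 450) = -9*455 = -4095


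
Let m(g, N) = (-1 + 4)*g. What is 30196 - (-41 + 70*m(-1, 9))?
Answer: 30447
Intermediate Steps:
m(g, N) = 3*g
30196 - (-41 + 70*m(-1, 9)) = 30196 - (-41 + 70*(3*(-1))) = 30196 - (-41 + 70*(-3)) = 30196 - (-41 - 210) = 30196 - 1*(-251) = 30196 + 251 = 30447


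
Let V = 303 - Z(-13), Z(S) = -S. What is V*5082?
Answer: 1473780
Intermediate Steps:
V = 290 (V = 303 - (-1)*(-13) = 303 - 1*13 = 303 - 13 = 290)
V*5082 = 290*5082 = 1473780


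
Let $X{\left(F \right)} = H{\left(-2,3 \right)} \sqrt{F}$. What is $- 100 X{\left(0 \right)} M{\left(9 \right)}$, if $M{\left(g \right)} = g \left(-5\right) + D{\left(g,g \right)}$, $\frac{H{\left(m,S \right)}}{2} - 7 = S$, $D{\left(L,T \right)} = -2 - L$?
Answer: $0$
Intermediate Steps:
$H{\left(m,S \right)} = 14 + 2 S$
$M{\left(g \right)} = -2 - 6 g$ ($M{\left(g \right)} = g \left(-5\right) - \left(2 + g\right) = - 5 g - \left(2 + g\right) = -2 - 6 g$)
$X{\left(F \right)} = 20 \sqrt{F}$ ($X{\left(F \right)} = \left(14 + 2 \cdot 3\right) \sqrt{F} = \left(14 + 6\right) \sqrt{F} = 20 \sqrt{F}$)
$- 100 X{\left(0 \right)} M{\left(9 \right)} = - 100 \cdot 20 \sqrt{0} \left(-2 - 54\right) = - 100 \cdot 20 \cdot 0 \left(-2 - 54\right) = \left(-100\right) 0 \left(-56\right) = 0 \left(-56\right) = 0$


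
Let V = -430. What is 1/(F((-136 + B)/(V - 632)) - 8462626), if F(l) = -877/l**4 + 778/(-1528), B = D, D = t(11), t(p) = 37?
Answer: -11185724/224564142944301 ≈ -4.9811e-8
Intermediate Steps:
D = 37
B = 37
F(l) = -389/764 - 877/l**4 (F(l) = -877/l**4 + 778*(-1/1528) = -877/l**4 - 389/764 = -389/764 - 877/l**4)
1/(F((-136 + B)/(V - 632)) - 8462626) = 1/((-389/764 - 877*(-430 - 632)**4/(-136 + 37)**4) - 8462626) = 1/((-389/764 - 877/(-99/(-1062))**4) - 8462626) = 1/((-389/764 - 877/(-99*(-1/1062))**4) - 8462626) = 1/((-389/764 - 877/(11/118)**4) - 8462626) = 1/((-389/764 - 877*193877776/14641) - 8462626) = 1/((-389/764 - 170030809552/14641) - 8462626) = 1/(-129903544193077/11185724 - 8462626) = 1/(-224564142944301/11185724) = -11185724/224564142944301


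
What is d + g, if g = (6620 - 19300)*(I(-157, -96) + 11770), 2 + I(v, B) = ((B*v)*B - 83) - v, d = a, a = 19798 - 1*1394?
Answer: 18196706004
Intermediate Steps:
a = 18404 (a = 19798 - 1394 = 18404)
d = 18404
I(v, B) = -85 - v + v*B² (I(v, B) = -2 + (((B*v)*B - 83) - v) = -2 + ((v*B² - 83) - v) = -2 + ((-83 + v*B²) - v) = -2 + (-83 - v + v*B²) = -85 - v + v*B²)
g = 18196687600 (g = (6620 - 19300)*((-85 - 1*(-157) - 157*(-96)²) + 11770) = -12680*((-85 + 157 - 157*9216) + 11770) = -12680*((-85 + 157 - 1446912) + 11770) = -12680*(-1446840 + 11770) = -12680*(-1435070) = 18196687600)
d + g = 18404 + 18196687600 = 18196706004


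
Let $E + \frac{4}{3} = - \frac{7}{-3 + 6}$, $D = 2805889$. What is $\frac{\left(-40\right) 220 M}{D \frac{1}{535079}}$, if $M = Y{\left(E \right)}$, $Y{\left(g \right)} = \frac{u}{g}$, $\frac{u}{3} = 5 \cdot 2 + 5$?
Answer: $\frac{57788532000}{2805889} \approx 20595.0$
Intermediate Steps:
$u = 45$ ($u = 3 \left(5 \cdot 2 + 5\right) = 3 \left(10 + 5\right) = 3 \cdot 15 = 45$)
$E = - \frac{11}{3}$ ($E = - \frac{4}{3} - \frac{7}{-3 + 6} = - \frac{4}{3} - \frac{7}{3} = - \frac{11}{3} \approx -3.6667$)
$Y{\left(g \right)} = \frac{45}{g}$
$M = - \frac{135}{11}$ ($M = \frac{45}{- \frac{11}{3}} = 45 \left(- \frac{3}{11}\right) = - \frac{135}{11} \approx -12.273$)
$\frac{\left(-40\right) 220 M}{D \frac{1}{535079}} = \frac{\left(-40\right) 220 \left(- \frac{135}{11}\right)}{2805889 \cdot \frac{1}{535079}} = \frac{\left(-8800\right) \left(- \frac{135}{11}\right)}{2805889 \cdot \frac{1}{535079}} = \frac{108000}{\frac{2805889}{535079}} = 108000 \cdot \frac{535079}{2805889} = \frac{57788532000}{2805889}$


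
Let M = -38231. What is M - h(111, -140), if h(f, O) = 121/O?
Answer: -5352219/140 ≈ -38230.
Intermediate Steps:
M - h(111, -140) = -38231 - 121/(-140) = -38231 - 121*(-1)/140 = -38231 - 1*(-121/140) = -38231 + 121/140 = -5352219/140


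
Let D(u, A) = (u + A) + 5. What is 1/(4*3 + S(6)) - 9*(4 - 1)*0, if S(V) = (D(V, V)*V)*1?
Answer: 1/114 ≈ 0.0087719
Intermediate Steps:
D(u, A) = 5 + A + u (D(u, A) = (A + u) + 5 = 5 + A + u)
S(V) = V*(5 + 2*V) (S(V) = ((5 + V + V)*V)*1 = ((5 + 2*V)*V)*1 = (V*(5 + 2*V))*1 = V*(5 + 2*V))
1/(4*3 + S(6)) - 9*(4 - 1)*0 = 1/(4*3 + 6*(5 + 2*6)) - 9*(4 - 1)*0 = 1/(12 + 6*(5 + 12)) - 27*0 = 1/(12 + 6*17) - 9*0 = 1/(12 + 102) + 0 = 1/114 + 0 = 1/114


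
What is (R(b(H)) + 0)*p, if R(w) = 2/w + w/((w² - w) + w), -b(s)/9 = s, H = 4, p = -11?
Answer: 11/12 ≈ 0.91667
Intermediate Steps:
b(s) = -9*s
R(w) = 3/w (R(w) = 2/w + w/(w²) = 2/w + w/w² = 2/w + 1/w = 3/w)
(R(b(H)) + 0)*p = (3/((-9*4)) + 0)*(-11) = (3/(-36) + 0)*(-11) = (3*(-1/36) + 0)*(-11) = (-1/12 + 0)*(-11) = -1/12*(-11) = 11/12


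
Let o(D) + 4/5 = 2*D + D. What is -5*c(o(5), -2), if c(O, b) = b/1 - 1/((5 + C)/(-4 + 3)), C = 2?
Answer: 65/7 ≈ 9.2857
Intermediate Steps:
o(D) = -⅘ + 3*D (o(D) = -⅘ + (2*D + D) = -⅘ + 3*D)
c(O, b) = ⅐ + b (c(O, b) = b/1 - 1/((5 + 2)/(-4 + 3)) = b*1 - 1/(7/(-1)) = b - 1/(7*(-1)) = b - 1/(-7) = b - 1*(-⅐) = b + ⅐ = ⅐ + b)
-5*c(o(5), -2) = -5*(⅐ - 2) = -5*(-13/7) = 65/7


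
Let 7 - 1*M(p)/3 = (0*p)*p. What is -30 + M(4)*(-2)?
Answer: -72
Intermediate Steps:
M(p) = 21 (M(p) = 21 - 3*0*p*p = 21 - 0*p = 21 - 3*0 = 21 + 0 = 21)
-30 + M(4)*(-2) = -30 + 21*(-2) = -30 - 42 = -72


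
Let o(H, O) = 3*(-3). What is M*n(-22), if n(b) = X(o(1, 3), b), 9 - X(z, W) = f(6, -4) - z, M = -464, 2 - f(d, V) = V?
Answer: 2784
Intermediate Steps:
f(d, V) = 2 - V
o(H, O) = -9
X(z, W) = 3 + z (X(z, W) = 9 - ((2 - 1*(-4)) - z) = 9 - ((2 + 4) - z) = 9 - (6 - z) = 9 + (-6 + z) = 3 + z)
n(b) = -6 (n(b) = 3 - 9 = -6)
M*n(-22) = -464*(-6) = 2784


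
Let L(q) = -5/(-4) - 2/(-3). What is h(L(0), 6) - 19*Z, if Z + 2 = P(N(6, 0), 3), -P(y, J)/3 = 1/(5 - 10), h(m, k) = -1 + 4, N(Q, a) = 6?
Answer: 148/5 ≈ 29.600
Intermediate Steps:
L(q) = 23/12 (L(q) = -5*(-¼) - 2*(-⅓) = 5/4 + ⅔ = 23/12)
h(m, k) = 3
P(y, J) = ⅗ (P(y, J) = -3/(5 - 10) = -3/(-5) = -3*(-⅕) = ⅗)
Z = -7/5 (Z = -2 + ⅗ = -7/5 ≈ -1.4000)
h(L(0), 6) - 19*Z = 3 - 19*(-7/5) = 3 + 133/5 = 148/5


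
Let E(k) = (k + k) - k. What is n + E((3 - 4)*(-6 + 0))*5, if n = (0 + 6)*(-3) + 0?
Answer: 12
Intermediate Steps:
n = -18 (n = 6*(-3) + 0 = -18 + 0 = -18)
E(k) = k (E(k) = 2*k - k = k)
n + E((3 - 4)*(-6 + 0))*5 = -18 + ((3 - 4)*(-6 + 0))*5 = -18 - 1*(-6)*5 = -18 + 6*5 = -18 + 30 = 12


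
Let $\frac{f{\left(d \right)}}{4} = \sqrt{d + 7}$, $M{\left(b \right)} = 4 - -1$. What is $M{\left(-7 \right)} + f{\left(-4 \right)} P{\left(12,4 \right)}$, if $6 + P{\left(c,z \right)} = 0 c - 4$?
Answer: $5 - 40 \sqrt{3} \approx -64.282$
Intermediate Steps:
$P{\left(c,z \right)} = -10$ ($P{\left(c,z \right)} = -6 - \left(4 + 0 c\right) = -6 + \left(0 - 4\right) = -6 - 4 = -10$)
$M{\left(b \right)} = 5$ ($M{\left(b \right)} = 4 + 1 = 5$)
$f{\left(d \right)} = 4 \sqrt{7 + d}$ ($f{\left(d \right)} = 4 \sqrt{d + 7} = 4 \sqrt{7 + d}$)
$M{\left(-7 \right)} + f{\left(-4 \right)} P{\left(12,4 \right)} = 5 + 4 \sqrt{7 - 4} \left(-10\right) = 5 + 4 \sqrt{3} \left(-10\right) = 5 - 40 \sqrt{3}$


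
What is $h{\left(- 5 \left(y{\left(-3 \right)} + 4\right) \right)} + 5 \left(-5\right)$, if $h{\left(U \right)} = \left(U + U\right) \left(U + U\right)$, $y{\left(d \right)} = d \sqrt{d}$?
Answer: $-1125 - 2400 i \sqrt{3} \approx -1125.0 - 4156.9 i$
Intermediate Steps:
$y{\left(d \right)} = d^{\frac{3}{2}}$
$h{\left(U \right)} = 4 U^{2}$ ($h{\left(U \right)} = 2 U 2 U = 4 U^{2}$)
$h{\left(- 5 \left(y{\left(-3 \right)} + 4\right) \right)} + 5 \left(-5\right) = 4 \left(- 5 \left(\left(-3\right)^{\frac{3}{2}} + 4\right)\right)^{2} + 5 \left(-5\right) = 4 \left(- 5 \left(- 3 i \sqrt{3} + 4\right)\right)^{2} - 25 = 4 \left(- 5 \left(4 - 3 i \sqrt{3}\right)\right)^{2} - 25 = 4 \left(-20 + 15 i \sqrt{3}\right)^{2} - 25 = -25 + 4 \left(-20 + 15 i \sqrt{3}\right)^{2}$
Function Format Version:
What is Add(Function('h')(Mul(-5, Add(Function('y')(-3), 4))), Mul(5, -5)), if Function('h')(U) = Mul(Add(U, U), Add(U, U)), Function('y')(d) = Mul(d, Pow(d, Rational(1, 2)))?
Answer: Add(-1125, Mul(-2400, I, Pow(3, Rational(1, 2)))) ≈ Add(-1125.0, Mul(-4156.9, I))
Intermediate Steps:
Function('y')(d) = Pow(d, Rational(3, 2))
Function('h')(U) = Mul(4, Pow(U, 2)) (Function('h')(U) = Mul(Mul(2, U), Mul(2, U)) = Mul(4, Pow(U, 2)))
Add(Function('h')(Mul(-5, Add(Function('y')(-3), 4))), Mul(5, -5)) = Add(Mul(4, Pow(Mul(-5, Add(Pow(-3, Rational(3, 2)), 4)), 2)), Mul(5, -5)) = Add(Mul(4, Pow(Mul(-5, Add(Mul(-3, I, Pow(3, Rational(1, 2))), 4)), 2)), -25) = Add(Mul(4, Pow(Mul(-5, Add(4, Mul(-3, I, Pow(3, Rational(1, 2))))), 2)), -25) = Add(Mul(4, Pow(Add(-20, Mul(15, I, Pow(3, Rational(1, 2)))), 2)), -25) = Add(-25, Mul(4, Pow(Add(-20, Mul(15, I, Pow(3, Rational(1, 2)))), 2)))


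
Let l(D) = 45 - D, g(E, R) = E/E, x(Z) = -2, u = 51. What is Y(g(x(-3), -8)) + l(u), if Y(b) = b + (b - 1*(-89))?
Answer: 85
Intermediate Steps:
g(E, R) = 1
Y(b) = 89 + 2*b (Y(b) = b + (b + 89) = b + (89 + b) = 89 + 2*b)
Y(g(x(-3), -8)) + l(u) = (89 + 2*1) + (45 - 1*51) = (89 + 2) + (45 - 51) = 91 - 6 = 85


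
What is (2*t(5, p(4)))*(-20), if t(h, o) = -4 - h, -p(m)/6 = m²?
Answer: 360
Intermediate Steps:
p(m) = -6*m²
(2*t(5, p(4)))*(-20) = (2*(-4 - 1*5))*(-20) = (2*(-4 - 5))*(-20) = (2*(-9))*(-20) = -18*(-20) = 360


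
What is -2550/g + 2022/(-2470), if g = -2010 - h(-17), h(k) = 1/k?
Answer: 18992391/42198715 ≈ 0.45007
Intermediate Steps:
g = -34169/17 (g = -2010 - 1/(-17) = -2010 - 1*(-1/17) = -2010 + 1/17 = -34169/17 ≈ -2009.9)
-2550/g + 2022/(-2470) = -2550/(-34169/17) + 2022/(-2470) = -2550*(-17/34169) + 2022*(-1/2470) = 43350/34169 - 1011/1235 = 18992391/42198715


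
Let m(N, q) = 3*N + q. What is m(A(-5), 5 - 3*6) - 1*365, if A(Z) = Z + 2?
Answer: -387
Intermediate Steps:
A(Z) = 2 + Z
m(N, q) = q + 3*N
m(A(-5), 5 - 3*6) - 1*365 = ((5 - 3*6) + 3*(2 - 5)) - 1*365 = ((5 - 18) + 3*(-3)) - 365 = (-13 - 9) - 365 = -22 - 365 = -387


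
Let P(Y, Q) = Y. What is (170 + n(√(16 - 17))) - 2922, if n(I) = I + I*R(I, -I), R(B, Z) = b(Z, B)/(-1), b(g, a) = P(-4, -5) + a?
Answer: -2751 + 5*I ≈ -2751.0 + 5.0*I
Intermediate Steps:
b(g, a) = -4 + a
R(B, Z) = 4 - B (R(B, Z) = (-4 + B)/(-1) = (-4 + B)*(-1) = 4 - B)
n(I) = I + I*(4 - I)
(170 + n(√(16 - 17))) - 2922 = (170 + √(16 - 17)*(5 - √(16 - 17))) - 2922 = (170 + √(-1)*(5 - √(-1))) - 2922 = (170 + I*(5 - I)) - 2922 = -2752 + I*(5 - I)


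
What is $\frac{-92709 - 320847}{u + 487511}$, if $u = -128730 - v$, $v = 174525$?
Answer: $- \frac{103389}{46064} \approx -2.2445$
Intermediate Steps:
$u = -303255$ ($u = -128730 - 174525 = -303255$)
$\frac{-92709 - 320847}{u + 487511} = \frac{-92709 - 320847}{-303255 + 487511} = - \frac{413556}{184256} = \left(-413556\right) \frac{1}{184256} = - \frac{103389}{46064}$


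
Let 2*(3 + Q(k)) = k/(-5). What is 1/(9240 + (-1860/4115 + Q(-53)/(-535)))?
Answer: 4403050/40682172871 ≈ 0.00010823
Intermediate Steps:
Q(k) = -3 - k/10 (Q(k) = -3 + (k/(-5))/2 = -3 + (k*(-⅕))/2 = -3 + (-k/5)/2 = -3 - k/10)
1/(9240 + (-1860/4115 + Q(-53)/(-535))) = 1/(9240 + (-1860/4115 + (-3 - ⅒*(-53))/(-535))) = 1/(9240 + (-1860*1/4115 + (-3 + 53/10)*(-1/535))) = 1/(9240 + (-372/823 + (23/10)*(-1/535))) = 1/(9240 + (-372/823 - 23/5350)) = 1/(9240 - 2009129/4403050) = 1/(40682172871/4403050) = 4403050/40682172871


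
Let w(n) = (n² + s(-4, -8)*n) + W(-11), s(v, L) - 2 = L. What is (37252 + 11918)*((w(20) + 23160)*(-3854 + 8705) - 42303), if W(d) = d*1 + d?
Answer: 5583667265550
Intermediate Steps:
W(d) = 2*d (W(d) = d + d = 2*d)
s(v, L) = 2 + L
w(n) = -22 + n² - 6*n (w(n) = (n² + (2 - 8)*n) + 2*(-11) = (n² - 6*n) - 22 = -22 + n² - 6*n)
(37252 + 11918)*((w(20) + 23160)*(-3854 + 8705) - 42303) = (37252 + 11918)*(((-22 + 20² - 6*20) + 23160)*(-3854 + 8705) - 42303) = 49170*(((-22 + 400 - 120) + 23160)*4851 - 42303) = 49170*((258 + 23160)*4851 - 42303) = 49170*(23418*4851 - 42303) = 49170*(113600718 - 42303) = 49170*113558415 = 5583667265550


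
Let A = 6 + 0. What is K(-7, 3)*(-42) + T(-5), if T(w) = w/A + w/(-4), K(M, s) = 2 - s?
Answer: 509/12 ≈ 42.417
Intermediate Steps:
A = 6
T(w) = -w/12 (T(w) = w/6 + w/(-4) = w*(⅙) + w*(-¼) = w/6 - w/4 = -w/12)
K(-7, 3)*(-42) + T(-5) = (2 - 1*3)*(-42) - 1/12*(-5) = (2 - 3)*(-42) + 5/12 = -1*(-42) + 5/12 = 42 + 5/12 = 509/12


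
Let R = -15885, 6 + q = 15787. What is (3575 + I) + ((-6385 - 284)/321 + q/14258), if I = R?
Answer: -18810216827/1525606 ≈ -12330.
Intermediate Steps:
q = 15781 (q = -6 + 15787 = 15781)
I = -15885
(3575 + I) + ((-6385 - 284)/321 + q/14258) = (3575 - 15885) + ((-6385 - 284)/321 + 15781/14258) = -12310 + (-6669*1/321 + 15781*(1/14258)) = -12310 + (-2223/107 + 15781/14258) = -12310 - 30006967/1525606 = -18810216827/1525606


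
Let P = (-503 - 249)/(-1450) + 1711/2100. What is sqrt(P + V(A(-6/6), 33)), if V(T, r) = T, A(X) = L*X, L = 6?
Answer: I*sqrt(173075973)/6090 ≈ 2.1602*I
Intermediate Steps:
A(X) = 6*X
P = 81203/60900 (P = -752*(-1/1450) + 1711*(1/2100) = 376/725 + 1711/2100 = 81203/60900 ≈ 1.3334)
sqrt(P + V(A(-6/6), 33)) = sqrt(81203/60900 + 6*(-6/6)) = sqrt(81203/60900 + 6*(-6*1/6)) = sqrt(81203/60900 + 6*(-1)) = sqrt(81203/60900 - 6) = sqrt(-284197/60900) = I*sqrt(173075973)/6090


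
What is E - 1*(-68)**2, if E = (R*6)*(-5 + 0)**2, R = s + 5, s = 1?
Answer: -3724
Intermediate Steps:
R = 6 (R = 1 + 5 = 6)
E = 900 (E = (6*6)*(-5 + 0)**2 = 36*(-5)**2 = 36*25 = 900)
E - 1*(-68)**2 = 900 - 1*(-68)**2 = 900 - 1*4624 = 900 - 4624 = -3724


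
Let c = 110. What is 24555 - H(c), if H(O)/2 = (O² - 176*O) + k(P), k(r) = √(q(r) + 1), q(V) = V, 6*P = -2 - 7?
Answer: 39075 - I*√2 ≈ 39075.0 - 1.4142*I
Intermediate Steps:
P = -3/2 (P = (-2 - 7)/6 = (⅙)*(-9) = -3/2 ≈ -1.5000)
k(r) = √(1 + r) (k(r) = √(r + 1) = √(1 + r))
H(O) = -352*O + 2*O² + I*√2 (H(O) = 2*((O² - 176*O) + √(1 - 3/2)) = 2*((O² - 176*O) + √(-½)) = 2*((O² - 176*O) + I*√2/2) = 2*(O² - 176*O + I*√2/2) = -352*O + 2*O² + I*√2)
24555 - H(c) = 24555 - (-352*110 + 2*110² + I*√2) = 24555 - (-38720 + 2*12100 + I*√2) = 24555 - (-38720 + 24200 + I*√2) = 24555 - (-14520 + I*√2) = 24555 + (14520 - I*√2) = 39075 - I*√2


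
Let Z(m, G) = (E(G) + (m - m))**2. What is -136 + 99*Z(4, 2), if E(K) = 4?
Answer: 1448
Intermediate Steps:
Z(m, G) = 16 (Z(m, G) = (4 + (m - m))**2 = (4 + 0)**2 = 4**2 = 16)
-136 + 99*Z(4, 2) = -136 + 99*16 = -136 + 1584 = 1448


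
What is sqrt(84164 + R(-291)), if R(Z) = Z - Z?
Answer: 2*sqrt(21041) ≈ 290.11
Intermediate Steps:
R(Z) = 0
sqrt(84164 + R(-291)) = sqrt(84164 + 0) = sqrt(84164) = 2*sqrt(21041)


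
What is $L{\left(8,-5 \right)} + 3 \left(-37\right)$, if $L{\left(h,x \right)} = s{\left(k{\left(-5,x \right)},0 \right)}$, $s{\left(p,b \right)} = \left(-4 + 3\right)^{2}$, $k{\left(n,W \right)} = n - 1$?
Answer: $-110$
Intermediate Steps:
$k{\left(n,W \right)} = -1 + n$
$s{\left(p,b \right)} = 1$ ($s{\left(p,b \right)} = \left(-1\right)^{2} = 1$)
$L{\left(h,x \right)} = 1$
$L{\left(8,-5 \right)} + 3 \left(-37\right) = 1 + 3 \left(-37\right) = 1 - 111 = -110$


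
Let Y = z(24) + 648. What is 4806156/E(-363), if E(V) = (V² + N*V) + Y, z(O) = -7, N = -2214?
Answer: 1201539/234023 ≈ 5.1343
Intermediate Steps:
Y = 641 (Y = -7 + 648 = 641)
E(V) = 641 + V² - 2214*V (E(V) = (V² - 2214*V) + 641 = 641 + V² - 2214*V)
4806156/E(-363) = 4806156/(641 + (-363)² - 2214*(-363)) = 4806156/(641 + 131769 + 803682) = 4806156/936092 = 4806156*(1/936092) = 1201539/234023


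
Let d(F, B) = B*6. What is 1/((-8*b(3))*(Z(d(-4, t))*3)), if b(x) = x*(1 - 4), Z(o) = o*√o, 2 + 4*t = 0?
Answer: I*√3/1944 ≈ 0.00089097*I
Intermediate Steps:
t = -½ (t = -½ + (¼)*0 = -½ + 0 = -½ ≈ -0.50000)
d(F, B) = 6*B
Z(o) = o^(3/2)
b(x) = -3*x (b(x) = x*(-3) = -3*x)
1/((-8*b(3))*(Z(d(-4, t))*3)) = 1/((-(-24)*3)*((6*(-½))^(3/2)*3)) = 1/((-8*(-9))*((-3)^(3/2)*3)) = 1/(72*(-3*I*√3*3)) = 1/(72*(-9*I*√3)) = 1/(-648*I*√3) = I*√3/1944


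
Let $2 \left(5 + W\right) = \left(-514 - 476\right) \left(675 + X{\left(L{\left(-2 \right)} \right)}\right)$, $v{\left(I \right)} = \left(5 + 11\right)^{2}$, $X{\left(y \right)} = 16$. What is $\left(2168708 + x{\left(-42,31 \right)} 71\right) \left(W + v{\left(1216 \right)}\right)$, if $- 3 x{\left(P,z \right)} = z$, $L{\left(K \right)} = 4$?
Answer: $- \frac{2223001857862}{3} \approx -7.41 \cdot 10^{11}$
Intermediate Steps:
$v{\left(I \right)} = 256$ ($v{\left(I \right)} = 16^{2} = 256$)
$x{\left(P,z \right)} = - \frac{z}{3}$
$W = -342050$ ($W = -5 + \frac{\left(-514 - 476\right) \left(675 + 16\right)}{2} = -5 + \frac{\left(-514 - 476\right) 691}{2} = -5 + \frac{\left(-990\right) 691}{2} = -5 + \frac{1}{2} \left(-684090\right) = -5 - 342045 = -342050$)
$\left(2168708 + x{\left(-42,31 \right)} 71\right) \left(W + v{\left(1216 \right)}\right) = \left(2168708 + \left(- \frac{1}{3}\right) 31 \cdot 71\right) \left(-342050 + 256\right) = \left(2168708 - \frac{2201}{3}\right) \left(-341794\right) = \frac{6503923}{3} \left(-341794\right) = - \frac{2223001857862}{3}$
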